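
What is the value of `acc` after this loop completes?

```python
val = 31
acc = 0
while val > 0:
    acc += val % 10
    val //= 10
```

Sum digits of 31
`acc` takes the values: 0 → 1 → 4

Answer: 4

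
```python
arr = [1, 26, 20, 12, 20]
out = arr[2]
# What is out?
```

Trace:
`arr = [1, 26, 20, 12, 20]` → arr = [1, 26, 20, 12, 20]
`out = arr[2]` → out = 20
So out = 20

Answer: 20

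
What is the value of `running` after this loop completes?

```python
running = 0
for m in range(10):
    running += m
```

Sum of 0 to 9 = 45
`running` takes the values: 0 → 1 → 3 → 6 → 10 → 15 → 21 → 28 → 36 → 45

Answer: 45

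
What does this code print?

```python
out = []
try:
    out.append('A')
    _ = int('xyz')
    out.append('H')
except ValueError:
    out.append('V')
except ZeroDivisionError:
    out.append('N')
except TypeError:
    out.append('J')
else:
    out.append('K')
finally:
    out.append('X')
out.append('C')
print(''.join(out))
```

Execution trace: 'A' (try body) → 'V' (except ValueError) → 'X' (finally) → 'C' (after the try/except). Output: AVXC

Answer: AVXC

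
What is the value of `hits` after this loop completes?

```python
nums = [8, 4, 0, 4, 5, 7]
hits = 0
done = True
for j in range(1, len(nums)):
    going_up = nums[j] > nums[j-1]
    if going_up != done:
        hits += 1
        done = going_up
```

Count direction changes in [8, 4, 0, 4, 5, 7]
`hits` takes the values: 0 → 1 → 2

Answer: 2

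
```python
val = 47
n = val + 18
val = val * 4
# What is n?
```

Trace:
`val = 47` → val = 47
`n = val + 18` → n = 65
`val = val * 4` → val = 188
So n = 65

Answer: 65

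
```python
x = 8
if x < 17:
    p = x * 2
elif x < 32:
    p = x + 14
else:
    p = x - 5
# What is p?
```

Trace:
`x = 8` → x = 8
`if x < 17: ...` → x < 17 is True → p = 16
So p = 16

Answer: 16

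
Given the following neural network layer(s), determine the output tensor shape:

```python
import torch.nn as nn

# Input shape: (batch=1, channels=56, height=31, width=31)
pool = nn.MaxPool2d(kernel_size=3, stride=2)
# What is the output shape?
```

Input: (1, 56, 31, 31) -> Output: (1, 56, 15, 15)

Answer: (1, 56, 15, 15)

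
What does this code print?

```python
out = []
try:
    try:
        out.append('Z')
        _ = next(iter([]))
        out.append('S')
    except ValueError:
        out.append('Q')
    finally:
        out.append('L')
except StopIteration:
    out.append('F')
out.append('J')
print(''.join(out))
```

Execution trace: 'Z' (inner try body) → 'L' (inner finally) → 'F' (outer except StopIteration) → 'J' (after the try/except). Output: ZLFJ

Answer: ZLFJ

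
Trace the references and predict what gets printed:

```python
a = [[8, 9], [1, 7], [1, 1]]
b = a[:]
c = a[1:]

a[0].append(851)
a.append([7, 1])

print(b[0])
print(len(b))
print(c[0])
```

Key concept: slice with nested mutation.
Step by step:
`a = [[8, 9], [1, 7], [1, 1]]` → a = [[8, 9], [1, 7], [1, 1]]
`b = a[:]` → b = [[8, 9], [1, 7], [1, 1]]
`c = a[1:]` → c = [[1, 7], [1, 1]]
`a[0].append(851)` → a = [[8, 9, 851], [1, 7], [1, 1]]; b = [[8, 9, 851], [1, 7], [1, 1]]
`a.append([7, 1])` → a = [[8, 9, 851], [1, 7], [1, 1], [7, 1]]
`print(b[0])` → prints [8, 9, 851]
`print(len(b))` → prints 3
`print(c[0])` → prints [1, 7]

Answer:
[8, 9, 851]
3
[1, 7]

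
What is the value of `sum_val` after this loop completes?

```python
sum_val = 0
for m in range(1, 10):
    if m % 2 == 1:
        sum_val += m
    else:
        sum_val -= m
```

Add odd, subtract even
`sum_val` takes the values: 0 → 1 → -1 → 2 → -2 → 3 → -3 → 4 → -4 → 5

Answer: 5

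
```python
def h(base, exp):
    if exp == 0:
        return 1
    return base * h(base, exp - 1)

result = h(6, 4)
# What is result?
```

h(6, 4) = 6 * 6 * 6 * 6 = 1296

Answer: 1296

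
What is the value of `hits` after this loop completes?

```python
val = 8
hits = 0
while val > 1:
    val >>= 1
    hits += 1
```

Count right shifts until 1
`hits` takes the values: 0 → 1 → 2 → 3

Answer: 3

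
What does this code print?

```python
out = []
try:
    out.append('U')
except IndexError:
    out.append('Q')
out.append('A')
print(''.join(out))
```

Execution trace: 'U' (try body, no exception) → 'A' (after the try/except). Output: UA

Answer: UA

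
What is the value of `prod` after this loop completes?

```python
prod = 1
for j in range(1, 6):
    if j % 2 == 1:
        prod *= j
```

Product of odd numbers 1 to 5
`prod` takes the values: 1 → 3 → 15

Answer: 15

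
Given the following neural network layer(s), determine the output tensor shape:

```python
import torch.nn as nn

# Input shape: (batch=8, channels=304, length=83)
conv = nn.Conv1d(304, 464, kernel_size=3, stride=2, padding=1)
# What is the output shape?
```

Input: (8, 304, 83) -> Output: (8, 464, 42)

Answer: (8, 464, 42)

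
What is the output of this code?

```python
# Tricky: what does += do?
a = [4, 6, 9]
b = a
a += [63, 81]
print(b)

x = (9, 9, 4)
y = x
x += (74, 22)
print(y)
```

Key concept: += behavior differs for mutable vs immutable.
Step by step:
`a = [4, 6, 9]` → a = [4, 6, 9]
`b = a` → b = [4, 6, 9] (same object as a)
`a += [63, 81]` → a = [4, 6, 9, 63, 81] (same object as b); b = [4, 6, 9, 63, 81] (same object as a)
`print(b)` → prints [4, 6, 9, 63, 81]
`x = (9, 9, 4)` → x = (9, 9, 4)
`y = x` → y = (9, 9, 4)
`x += (74, 22)` → x = (9, 9, 4, 74, 22)
`print(y)` → prints (9, 9, 4)

Answer:
[4, 6, 9, 63, 81]
(9, 9, 4)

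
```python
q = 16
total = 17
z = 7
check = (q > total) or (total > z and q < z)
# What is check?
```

Trace:
`q = 16` → q = 16
`total = 17` → total = 17
`z = 7` → z = 7
`check = (q > total) or (total > z and q < z)` → check = False
So check = False

Answer: False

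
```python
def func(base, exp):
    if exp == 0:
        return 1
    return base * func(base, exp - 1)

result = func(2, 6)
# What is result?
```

func(2, 6) = 2 * 2 * 2 * 2 * 2 * 2 = 64

Answer: 64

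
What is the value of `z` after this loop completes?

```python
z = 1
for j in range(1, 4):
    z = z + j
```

Start at 1, add 1 through 3
`z` takes the values: 1 → 2 → 4 → 7

Answer: 7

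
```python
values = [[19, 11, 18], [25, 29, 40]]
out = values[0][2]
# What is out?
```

Trace:
`values = [[19, 11, 18], [25, 29, 40]]` → values = [[19, 11, 18], [25, 29, 40]]
`out = values[0][2]` → out = 18
So out = 18

Answer: 18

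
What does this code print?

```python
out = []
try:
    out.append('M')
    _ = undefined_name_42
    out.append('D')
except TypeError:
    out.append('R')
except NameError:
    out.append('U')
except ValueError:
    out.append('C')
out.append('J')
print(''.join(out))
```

Execution trace: 'M' (try body) → 'U' (except NameError) → 'J' (after the try/except). Output: MUJ

Answer: MUJ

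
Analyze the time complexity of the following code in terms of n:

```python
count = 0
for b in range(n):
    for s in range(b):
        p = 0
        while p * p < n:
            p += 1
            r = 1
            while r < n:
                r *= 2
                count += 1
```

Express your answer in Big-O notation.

Each loop level contributes: n × n × √n × log n. Multiplying the contributions gives O(n^2√n log n).

Answer: O(n^2√n log n)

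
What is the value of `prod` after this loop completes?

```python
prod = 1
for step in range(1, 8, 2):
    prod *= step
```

Product of 1, 3, 5, ... up to 7
`prod` takes the values: 1 → 3 → 15 → 105

Answer: 105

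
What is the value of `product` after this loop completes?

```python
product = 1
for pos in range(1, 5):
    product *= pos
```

4! = 24
`product` takes the values: 1 → 2 → 6 → 24

Answer: 24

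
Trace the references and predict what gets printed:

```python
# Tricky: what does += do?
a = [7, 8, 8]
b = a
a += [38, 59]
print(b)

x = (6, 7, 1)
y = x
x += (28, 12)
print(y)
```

Key concept: += behavior differs for mutable vs immutable.
Step by step:
`a = [7, 8, 8]` → a = [7, 8, 8]
`b = a` → b = [7, 8, 8] (same object as a)
`a += [38, 59]` → a = [7, 8, 8, 38, 59] (same object as b); b = [7, 8, 8, 38, 59] (same object as a)
`print(b)` → prints [7, 8, 8, 38, 59]
`x = (6, 7, 1)` → x = (6, 7, 1)
`y = x` → y = (6, 7, 1)
`x += (28, 12)` → x = (6, 7, 1, 28, 12)
`print(y)` → prints (6, 7, 1)

Answer:
[7, 8, 8, 38, 59]
(6, 7, 1)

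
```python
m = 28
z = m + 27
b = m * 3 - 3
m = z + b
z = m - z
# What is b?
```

Trace:
`m = 28` → m = 28
`z = m + 27` → z = 55
`b = m * 3 - 3` → b = 81
`m = z + b` → m = 136
`z = m - z` → z = 81
So b = 81

Answer: 81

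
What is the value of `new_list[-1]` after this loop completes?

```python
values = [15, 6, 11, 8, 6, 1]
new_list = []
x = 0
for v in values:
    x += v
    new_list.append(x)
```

Cumulative sum ends at 47
`new_list` takes the values: [] → [15] → [15, 21] → [15, 21, 32] → [15, 21, 32, 40] → [15, 21, 32, 40, 46] → [15, 21, 32, 40, 46, 47]
So `new_list[-1]` = 47

Answer: 47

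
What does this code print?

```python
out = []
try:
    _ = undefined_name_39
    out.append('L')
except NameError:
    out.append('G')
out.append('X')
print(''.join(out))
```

Execution trace: 'G' (except NameError) → 'X' (after the try/except). Output: GX

Answer: GX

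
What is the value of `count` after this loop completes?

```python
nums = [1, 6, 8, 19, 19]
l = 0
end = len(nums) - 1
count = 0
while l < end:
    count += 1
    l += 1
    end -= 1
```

Iterations until pointers meet (list length 5)
`count` takes the values: 0 → 1 → 2

Answer: 2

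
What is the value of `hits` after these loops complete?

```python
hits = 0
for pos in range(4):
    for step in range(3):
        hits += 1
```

4 * 3 = 12
`hits` takes the values: 0 → 1 → 2 → 3 → 4 → 5 → 6 → 7 → 8 → 9 → 10 → 11 → 12

Answer: 12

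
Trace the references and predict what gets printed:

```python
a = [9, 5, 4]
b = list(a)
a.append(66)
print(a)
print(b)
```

Key concept: list() constructor creates copy.
Step by step:
`a = [9, 5, 4]` → a = [9, 5, 4]
`b = list(a)` → b = [9, 5, 4]
`a.append(66)` → a = [9, 5, 4, 66]
`print(a)` → prints [9, 5, 4, 66]
`print(b)` → prints [9, 5, 4]

Answer:
[9, 5, 4, 66]
[9, 5, 4]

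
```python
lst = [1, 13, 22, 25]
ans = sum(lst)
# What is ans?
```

Trace:
`lst = [1, 13, 22, 25]` → lst = [1, 13, 22, 25]
`ans = sum(lst)` → ans = 61
So ans = 61

Answer: 61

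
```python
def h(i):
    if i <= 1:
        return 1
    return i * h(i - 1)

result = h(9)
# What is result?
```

h(9) = 9 * 8 * 7 * 6 * 5 * 4 * 3 * 2 * 1 = 362880

Answer: 362880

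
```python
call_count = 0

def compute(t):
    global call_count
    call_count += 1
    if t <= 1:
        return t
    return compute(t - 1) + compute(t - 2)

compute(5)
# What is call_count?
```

Calls(t) = 1 + Calls(t-1) + Calls(t-2); Calls(0)=Calls(1)=1. For t=5 this gives 15.

Answer: 15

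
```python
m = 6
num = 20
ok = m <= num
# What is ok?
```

Trace:
`m = 6` → m = 6
`num = 20` → num = 20
`ok = m <= num` → ok = True
So ok = True

Answer: True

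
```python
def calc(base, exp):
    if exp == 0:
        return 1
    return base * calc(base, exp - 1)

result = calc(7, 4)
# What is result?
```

calc(7, 4) = 7 * 7 * 7 * 7 = 2401

Answer: 2401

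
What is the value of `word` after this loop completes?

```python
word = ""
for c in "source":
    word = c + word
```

Reverse 'source'
`word` takes the values: "" → "s" → "os" → "uos" → "ruos" → "cruos" → "ecruos"

Answer: "ecruos"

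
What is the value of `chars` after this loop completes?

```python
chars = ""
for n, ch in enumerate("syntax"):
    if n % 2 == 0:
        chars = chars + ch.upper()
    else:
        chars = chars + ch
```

Uppercase even positions in 'syntax'
`chars` takes the values: "" → "S" → "Sy" → "SyN" → "SyNt" → "SyNtA" → "SyNtAx"

Answer: "SyNtAx"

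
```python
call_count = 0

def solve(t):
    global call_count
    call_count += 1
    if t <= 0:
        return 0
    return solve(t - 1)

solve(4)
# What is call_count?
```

Linear recursion stepping by 1: 5 calls from t=4 down to ≤0.

Answer: 5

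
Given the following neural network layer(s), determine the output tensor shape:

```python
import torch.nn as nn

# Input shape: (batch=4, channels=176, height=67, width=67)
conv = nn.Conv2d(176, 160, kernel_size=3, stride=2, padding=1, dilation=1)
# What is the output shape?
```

Input: (4, 176, 67, 67) -> Output: (4, 160, 34, 34)

Answer: (4, 160, 34, 34)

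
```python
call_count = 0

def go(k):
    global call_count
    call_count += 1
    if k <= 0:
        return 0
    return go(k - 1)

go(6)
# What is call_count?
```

Linear recursion stepping by 1: 7 calls from k=6 down to ≤0.

Answer: 7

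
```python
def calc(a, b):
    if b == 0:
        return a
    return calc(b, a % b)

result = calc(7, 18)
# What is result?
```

calc(7, 18) -> calc(18, 7) -> calc(7, 4) -> calc(4, 3) -> calc(3, 1) -> calc(1, 0) -> 1

Answer: 1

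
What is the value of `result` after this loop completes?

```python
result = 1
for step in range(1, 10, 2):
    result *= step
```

Product of 1, 3, 5, ... up to 9
`result` takes the values: 1 → 3 → 15 → 105 → 945

Answer: 945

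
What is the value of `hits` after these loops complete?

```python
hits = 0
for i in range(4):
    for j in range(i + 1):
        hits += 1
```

Triangle: 1 + 2 + ... + 4
`hits` takes the values: 0 → 1 → 2 → 3 → 4 → 5 → 6 → 7 → 8 → 9 → 10

Answer: 10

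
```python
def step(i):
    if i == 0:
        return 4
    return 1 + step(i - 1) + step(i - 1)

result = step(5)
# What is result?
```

step(i) = 1 + 2·step(i-1), step(0)=4. Closed form: (4+1)·2^5 - 1 = 159.

Answer: 159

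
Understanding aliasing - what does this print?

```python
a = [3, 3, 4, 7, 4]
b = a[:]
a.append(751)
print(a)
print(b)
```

Key concept: slice [:] creates copy.
Step by step:
`a = [3, 3, 4, 7, 4]` → a = [3, 3, 4, 7, 4]
`b = a[:]` → b = [3, 3, 4, 7, 4]
`a.append(751)` → a = [3, 3, 4, 7, 4, 751]
`print(a)` → prints [3, 3, 4, 7, 4, 751]
`print(b)` → prints [3, 3, 4, 7, 4]

Answer:
[3, 3, 4, 7, 4, 751]
[3, 3, 4, 7, 4]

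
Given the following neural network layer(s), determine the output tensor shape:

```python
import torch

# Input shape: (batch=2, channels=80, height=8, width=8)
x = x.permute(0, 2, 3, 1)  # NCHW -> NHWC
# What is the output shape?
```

Input: (2, 80, 8, 8) -> Output: (2, 8, 8, 80)

Answer: (2, 8, 8, 80)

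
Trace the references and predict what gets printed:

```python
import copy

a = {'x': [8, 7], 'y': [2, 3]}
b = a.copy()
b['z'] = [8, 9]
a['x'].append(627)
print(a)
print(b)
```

Key concept: shallow copy of dict with mutable values.
Step by step:
`a = {'x': [8, 7], 'y': [2, 3]}` → a = {'x': [8, 7], 'y': [2, 3]}
`b = a.copy()` → b = {'x': [8, 7], 'y': [2, 3]}
`b['z'] = [8, 9]` → b = {'x': [8, 7], 'y': [2, 3], 'z': [8, 9]}
`a['x'].append(627)` → a = {'x': [8, 7, 627], 'y': [2, 3]}; b = {'x': [8, 7, 627], 'y': [2, 3], 'z': [8, 9]}
`print(a)` → prints {'x': [8, 7, 627], 'y': [2, 3]}
`print(b)` → prints {'x': [8, 7, 627], 'y': [2, 3], 'z': [8, 9]}

Answer:
{'x': [8, 7, 627], 'y': [2, 3]}
{'x': [8, 7, 627], 'y': [2, 3], 'z': [8, 9]}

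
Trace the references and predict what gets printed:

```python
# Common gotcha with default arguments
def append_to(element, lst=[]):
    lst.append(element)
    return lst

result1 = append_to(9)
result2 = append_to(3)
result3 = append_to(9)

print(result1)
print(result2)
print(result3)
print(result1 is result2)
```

Key concept: mutable default argument gotcha.
Step by step:
`result1 = append_to(9)` → result1 = [9]
`result2 = append_to(3)` → result1 = [9, 3] (same object as result2); result2 = [9, 3] (same object as result1)
`result3 = append_to(9)` → result1 = [9, 3, 9] (same object as result2, result3); result2 = [9, 3, 9] (same object as result1, result3); result3 = [9, 3, 9] (same object as result1, result2)
`print(result1)` → prints [9, 3, 9]
`print(result2)` → prints [9, 3, 9]
`print(result3)` → prints [9, 3, 9]
`print(result1 is result2)` → prints True

Answer:
[9, 3, 9]
[9, 3, 9]
[9, 3, 9]
True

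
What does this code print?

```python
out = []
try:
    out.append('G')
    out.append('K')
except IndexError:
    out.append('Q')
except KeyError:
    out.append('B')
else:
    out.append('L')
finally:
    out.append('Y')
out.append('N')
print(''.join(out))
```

Execution trace: 'G' (try body) → 'K' (try body, no exception) → 'L' (else) → 'Y' (finally) → 'N' (after the try/except). Output: GKLYN

Answer: GKLYN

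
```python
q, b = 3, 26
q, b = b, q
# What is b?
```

Trace:
`q, b = 3, 26` → q = 3; b = 26
`q, b = b, q` → q = 26; b = 3
So b = 3

Answer: 3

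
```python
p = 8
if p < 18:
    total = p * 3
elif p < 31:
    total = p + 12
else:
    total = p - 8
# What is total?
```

Trace:
`p = 8` → p = 8
`if p < 18: ...` → p < 18 is True → total = 24
So total = 24

Answer: 24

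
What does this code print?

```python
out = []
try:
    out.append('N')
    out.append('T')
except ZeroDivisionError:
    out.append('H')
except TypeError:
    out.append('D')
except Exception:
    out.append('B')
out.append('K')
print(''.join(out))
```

Execution trace: 'N' (try body) → 'T' (try body, no exception) → 'K' (after the try/except). Output: NTK

Answer: NTK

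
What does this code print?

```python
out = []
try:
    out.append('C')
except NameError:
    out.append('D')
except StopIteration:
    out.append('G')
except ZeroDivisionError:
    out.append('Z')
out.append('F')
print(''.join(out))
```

Execution trace: 'C' (try body, no exception) → 'F' (after the try/except). Output: CF

Answer: CF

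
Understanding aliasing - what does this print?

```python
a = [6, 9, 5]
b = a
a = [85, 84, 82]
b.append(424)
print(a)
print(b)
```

Key concept: rebinding vs mutation: a is rebound to a new list, b still points at the original.
Step by step:
`a = [6, 9, 5]` → a = [6, 9, 5]
`b = a` → b = [6, 9, 5] (same object as a)
`a = [85, 84, 82]` → a = [85, 84, 82]
`b.append(424)` → b = [6, 9, 5, 424]
`print(a)` → prints [85, 84, 82]
`print(b)` → prints [6, 9, 5, 424]

Answer:
[85, 84, 82]
[6, 9, 5, 424]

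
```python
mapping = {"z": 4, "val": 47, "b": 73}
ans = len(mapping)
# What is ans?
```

Trace:
`mapping = {"z": 4, "val": 47, "b": 73}` → mapping = {'z': 4, 'val': 47, 'b': 73}
`ans = len(mapping)` → ans = 3
So ans = 3

Answer: 3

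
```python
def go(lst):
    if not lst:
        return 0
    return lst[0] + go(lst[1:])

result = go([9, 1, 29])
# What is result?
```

9 + 1 + 29 + 0 = 39

Answer: 39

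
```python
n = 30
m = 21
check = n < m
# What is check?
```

Trace:
`n = 30` → n = 30
`m = 21` → m = 21
`check = n < m` → check = False
So check = False

Answer: False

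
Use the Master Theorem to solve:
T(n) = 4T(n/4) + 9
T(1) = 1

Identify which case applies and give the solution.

a=4, b=4, f(n)=9. log_4(4) = 1. Since c=0 < 1, Case 1 applies: T(n) = Θ(n^log_b(a)) = O(n).

Answer: O(n) - Case 1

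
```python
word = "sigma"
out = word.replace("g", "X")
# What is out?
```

Trace:
`word = "sigma"` → word = 'sigma'
`out = word.replace("g", "X")` → out = 'siXma'
So out = 'siXma'

Answer: 'siXma'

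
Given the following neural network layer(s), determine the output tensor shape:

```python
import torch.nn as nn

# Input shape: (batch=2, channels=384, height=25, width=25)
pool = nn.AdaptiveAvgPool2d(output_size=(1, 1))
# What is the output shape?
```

Input: (2, 384, 25, 25) -> Output: (2, 384, 1, 1)

Answer: (2, 384, 1, 1)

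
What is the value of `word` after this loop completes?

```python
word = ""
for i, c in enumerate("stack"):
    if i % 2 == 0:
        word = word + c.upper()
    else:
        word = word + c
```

Uppercase even positions in 'stack'
`word` takes the values: "" → "S" → "St" → "StA" → "StAc" → "StAcK"

Answer: "StAcK"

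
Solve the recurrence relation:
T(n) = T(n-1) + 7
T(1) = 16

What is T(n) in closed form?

Unrolling: T(n) = T(1) + 7·(n-1) = 16 + 7(n-1) = 7n + 9.

Answer: T(n) = 7n + 9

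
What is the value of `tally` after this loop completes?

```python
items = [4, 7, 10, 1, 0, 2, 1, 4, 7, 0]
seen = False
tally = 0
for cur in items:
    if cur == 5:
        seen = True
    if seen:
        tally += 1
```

Count elements after first 5 in [4, 7, 10, 1, 0, 2, 1, 4, 7, 0]
`tally` takes the values: 0

Answer: 0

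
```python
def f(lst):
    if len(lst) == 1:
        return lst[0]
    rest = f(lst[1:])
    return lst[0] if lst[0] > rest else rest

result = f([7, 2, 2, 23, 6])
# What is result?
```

Recursive max over [7, 2, 2, 23, 6] = 23

Answer: 23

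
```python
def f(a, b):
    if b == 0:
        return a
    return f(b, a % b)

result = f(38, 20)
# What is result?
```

f(38, 20) -> f(20, 18) -> f(18, 2) -> f(2, 0) -> 2

Answer: 2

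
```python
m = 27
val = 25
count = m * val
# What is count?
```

Trace:
`m = 27` → m = 27
`val = 25` → val = 25
`count = m * val` → count = 675
So count = 675

Answer: 675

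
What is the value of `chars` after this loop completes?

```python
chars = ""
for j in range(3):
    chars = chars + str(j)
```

Concatenate digits 0 to 2
`chars` takes the values: "" → "0" → "01" → "012"

Answer: "012"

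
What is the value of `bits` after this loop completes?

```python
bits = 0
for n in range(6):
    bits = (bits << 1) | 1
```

Build 6 consecutive 1-bits: 0b111111
`bits` takes the values: 0 → 1 → 3 → 7 → 15 → 31 → 63

Answer: 63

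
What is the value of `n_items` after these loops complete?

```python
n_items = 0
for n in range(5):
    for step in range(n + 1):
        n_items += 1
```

Triangle: 1 + 2 + ... + 5
`n_items` takes the values: 0 → 1 → 2 → 3 → 4 → 5 → 6 → 7 → 8 → 9 → 10 → 11 → 12 → 13 → 14 → 15

Answer: 15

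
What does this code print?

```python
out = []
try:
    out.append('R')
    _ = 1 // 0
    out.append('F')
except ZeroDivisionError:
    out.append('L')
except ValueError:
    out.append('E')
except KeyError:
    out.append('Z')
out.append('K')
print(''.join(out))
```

Execution trace: 'R' (try body) → 'L' (except ZeroDivisionError) → 'K' (after the try/except). Output: RLK

Answer: RLK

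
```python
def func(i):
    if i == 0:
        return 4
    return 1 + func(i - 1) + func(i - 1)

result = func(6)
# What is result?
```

func(i) = 1 + 2·func(i-1), func(0)=4. Closed form: (4+1)·2^6 - 1 = 319.

Answer: 319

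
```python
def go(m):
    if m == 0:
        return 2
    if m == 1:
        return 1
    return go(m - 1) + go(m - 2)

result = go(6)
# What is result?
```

Build up from base cases: go(0)=2, go(1)=1, go(2)=3, go(3)=4, go(4)=7, go(5)=11, go(6)=18

Answer: 18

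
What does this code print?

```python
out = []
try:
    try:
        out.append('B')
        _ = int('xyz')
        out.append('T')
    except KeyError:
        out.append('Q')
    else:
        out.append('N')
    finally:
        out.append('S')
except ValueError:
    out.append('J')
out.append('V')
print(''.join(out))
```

Execution trace: 'B' (inner try body) → 'S' (inner finally) → 'J' (outer except ValueError) → 'V' (after the try/except). Output: BSJV

Answer: BSJV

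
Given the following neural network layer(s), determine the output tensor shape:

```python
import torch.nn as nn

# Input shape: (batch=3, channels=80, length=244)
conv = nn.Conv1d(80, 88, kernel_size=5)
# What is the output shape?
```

Input: (3, 80, 244) -> Output: (3, 88, 240)

Answer: (3, 88, 240)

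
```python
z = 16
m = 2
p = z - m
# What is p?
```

Trace:
`z = 16` → z = 16
`m = 2` → m = 2
`p = z - m` → p = 14
So p = 14

Answer: 14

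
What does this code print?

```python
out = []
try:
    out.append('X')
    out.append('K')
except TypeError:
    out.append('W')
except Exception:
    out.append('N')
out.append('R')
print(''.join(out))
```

Execution trace: 'X' (try body) → 'K' (try body, no exception) → 'R' (after the try/except). Output: XKR

Answer: XKR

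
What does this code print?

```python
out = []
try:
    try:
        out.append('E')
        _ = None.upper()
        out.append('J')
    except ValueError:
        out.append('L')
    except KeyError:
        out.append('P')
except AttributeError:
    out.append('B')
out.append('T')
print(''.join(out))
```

Execution trace: 'E' (try body) → 'B' (outer except AttributeError) → 'T' (after the try/except). Output: EBT

Answer: EBT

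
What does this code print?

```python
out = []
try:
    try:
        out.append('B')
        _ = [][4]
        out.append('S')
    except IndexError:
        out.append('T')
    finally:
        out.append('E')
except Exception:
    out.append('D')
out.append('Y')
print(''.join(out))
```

Execution trace: 'B' (inner try body) → 'T' (inner except IndexError) → 'E' (inner finally) → 'Y' (after the try/except). Output: BTEY

Answer: BTEY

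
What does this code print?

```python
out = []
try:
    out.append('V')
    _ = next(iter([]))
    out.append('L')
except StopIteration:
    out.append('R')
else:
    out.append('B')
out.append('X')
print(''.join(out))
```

Execution trace: 'V' (try body) → 'R' (except StopIteration) → 'X' (after the try/except). Output: VRX

Answer: VRX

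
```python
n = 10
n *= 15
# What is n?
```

Trace:
`n = 10` → n = 10
`n *= 15` → n = 150
So n = 150

Answer: 150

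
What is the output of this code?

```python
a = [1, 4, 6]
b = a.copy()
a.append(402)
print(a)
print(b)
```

Key concept: list.copy() creates independent copy.
Step by step:
`a = [1, 4, 6]` → a = [1, 4, 6]
`b = a.copy()` → b = [1, 4, 6]
`a.append(402)` → a = [1, 4, 6, 402]
`print(a)` → prints [1, 4, 6, 402]
`print(b)` → prints [1, 4, 6]

Answer:
[1, 4, 6, 402]
[1, 4, 6]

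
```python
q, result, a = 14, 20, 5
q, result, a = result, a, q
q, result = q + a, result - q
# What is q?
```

Trace:
`q, result, a = 14, 20, 5` → q = 14; result = 20; a = 5
`q, result, a = result, a, q` → q = 20; result = 5; a = 14
`q, result = q + a, result - q` → q = 34; result = -15
So q = 34

Answer: 34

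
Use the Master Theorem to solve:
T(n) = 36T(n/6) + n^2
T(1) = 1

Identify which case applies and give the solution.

a=36, b=6, f(n)=n^2. log_6(36) = 2. Since c=2 = 2, Case 2 applies: T(n) = Θ(n^log_b(a) · log n) = O(n^2 log n).

Answer: O(n^2 log n) - Case 2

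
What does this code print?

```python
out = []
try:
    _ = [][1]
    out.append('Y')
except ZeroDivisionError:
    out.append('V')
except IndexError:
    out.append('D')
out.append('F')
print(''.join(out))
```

Execution trace: 'D' (except IndexError) → 'F' (after the try/except). Output: DF

Answer: DF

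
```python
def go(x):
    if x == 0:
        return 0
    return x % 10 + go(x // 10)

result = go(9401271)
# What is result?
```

Sum of digits of 9401271: 1 + 7 + 2 + 1 + 0 + 4 + 9 = 24

Answer: 24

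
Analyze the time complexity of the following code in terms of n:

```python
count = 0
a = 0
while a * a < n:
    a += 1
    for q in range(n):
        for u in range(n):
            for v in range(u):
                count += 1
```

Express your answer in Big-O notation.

Each loop level contributes: √n × n × n × n. Multiplying the contributions gives O(n^3√n).

Answer: O(n^3√n)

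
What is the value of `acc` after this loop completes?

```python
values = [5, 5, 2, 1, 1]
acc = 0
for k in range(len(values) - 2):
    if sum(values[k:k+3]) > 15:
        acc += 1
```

Count windows with sum > 15
`acc` takes the values: 0

Answer: 0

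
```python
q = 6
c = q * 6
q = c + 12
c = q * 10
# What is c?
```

Trace:
`q = 6` → q = 6
`c = q * 6` → c = 36
`q = c + 12` → q = 48
`c = q * 10` → c = 480
So c = 480

Answer: 480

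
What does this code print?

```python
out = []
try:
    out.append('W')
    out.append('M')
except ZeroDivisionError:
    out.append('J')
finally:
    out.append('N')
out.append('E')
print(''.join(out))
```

Execution trace: 'W' (try body) → 'M' (try body, no exception) → 'N' (finally) → 'E' (after the try/except). Output: WMNE

Answer: WMNE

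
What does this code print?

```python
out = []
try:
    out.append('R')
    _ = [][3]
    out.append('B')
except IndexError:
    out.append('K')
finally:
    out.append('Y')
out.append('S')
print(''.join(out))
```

Execution trace: 'R' (try body) → 'K' (except IndexError) → 'Y' (finally) → 'S' (after the try/except). Output: RKYS

Answer: RKYS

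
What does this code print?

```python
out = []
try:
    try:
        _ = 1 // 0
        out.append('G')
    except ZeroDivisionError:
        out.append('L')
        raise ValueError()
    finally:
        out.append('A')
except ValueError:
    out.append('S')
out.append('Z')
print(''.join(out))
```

Execution trace: 'L' (inner except ZeroDivisionError) → 'A' (inner finally) → 'S' (outer except ValueError) → 'Z' (after the try/except). Output: LASZ

Answer: LASZ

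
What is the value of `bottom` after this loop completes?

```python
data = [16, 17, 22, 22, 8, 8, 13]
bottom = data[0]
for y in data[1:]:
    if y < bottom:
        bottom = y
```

Minimum of [16, 17, 22, 22, 8, 8, 13]
`bottom` takes the values: 16 → 8

Answer: 8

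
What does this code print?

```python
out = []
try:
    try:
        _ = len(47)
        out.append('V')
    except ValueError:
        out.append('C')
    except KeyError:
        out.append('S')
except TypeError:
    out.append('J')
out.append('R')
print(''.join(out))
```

Execution trace: 'J' (outer except TypeError) → 'R' (after the try/except). Output: JR

Answer: JR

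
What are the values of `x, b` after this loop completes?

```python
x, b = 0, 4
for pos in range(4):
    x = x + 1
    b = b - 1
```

x goes 0→4, b goes 4→0
`x, b` takes the values: (0, 4) → (1, 4) → (1, 3) → (2, 3) → (2, 2) → (3, 2) → (3, 1) → (4, 1) → (4, 0)

Answer: 4, 0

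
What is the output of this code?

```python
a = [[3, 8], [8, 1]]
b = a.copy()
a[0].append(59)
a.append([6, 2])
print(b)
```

Key concept: shallow copy with nested lists.
Step by step:
`a = [[3, 8], [8, 1]]` → a = [[3, 8], [8, 1]]
`b = a.copy()` → b = [[3, 8], [8, 1]]
`a[0].append(59)` → a = [[3, 8, 59], [8, 1]]; b = [[3, 8, 59], [8, 1]]
`a.append([6, 2])` → a = [[3, 8, 59], [8, 1], [6, 2]]
`print(b)` → prints [[3, 8, 59], [8, 1]]

Answer: [[3, 8, 59], [8, 1]]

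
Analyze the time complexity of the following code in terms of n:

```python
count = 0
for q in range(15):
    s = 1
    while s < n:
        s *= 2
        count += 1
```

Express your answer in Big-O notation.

Each loop level contributes: 1 × log n. Multiplying the contributions gives O(log n).

Answer: O(log n)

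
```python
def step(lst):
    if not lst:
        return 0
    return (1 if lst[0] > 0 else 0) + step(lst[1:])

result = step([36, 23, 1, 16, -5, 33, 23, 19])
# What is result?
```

Count of positive elements in [36, 23, 1, 16, -5, 33, 23, 19] = 7

Answer: 7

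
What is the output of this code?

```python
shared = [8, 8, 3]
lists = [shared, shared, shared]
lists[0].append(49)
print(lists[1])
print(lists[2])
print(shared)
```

Key concept: list of same reference.
Step by step:
`shared = [8, 8, 3]` → shared = [8, 8, 3]
`lists = [shared, shared, shared]` → lists = [[8, 8, 3], [8, 8, 3], [8, 8, 3]]
`lists[0].append(49)` → shared = [8, 8, 3, 49]; lists = [[8, 8, 3, 49], [8, 8, 3, 49], [8, 8, 3, 49]]
`print(lists[1])` → prints [8, 8, 3, 49]
`print(lists[2])` → prints [8, 8, 3, 49]
`print(shared)` → prints [8, 8, 3, 49]

Answer:
[8, 8, 3, 49]
[8, 8, 3, 49]
[8, 8, 3, 49]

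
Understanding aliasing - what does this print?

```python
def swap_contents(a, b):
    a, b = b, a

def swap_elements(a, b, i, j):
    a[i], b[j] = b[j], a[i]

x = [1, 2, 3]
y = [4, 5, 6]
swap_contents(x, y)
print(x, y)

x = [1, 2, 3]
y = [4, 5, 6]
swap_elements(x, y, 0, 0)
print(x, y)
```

Key concept: parameter rebinding vs mutation.
Step by step:
`x = [1, 2, 3]` → x = [1, 2, 3]
`y = [4, 5, 6]` → y = [4, 5, 6]
`swap_contents(x, y)` → no visible change to tracked variables
`print(x, y)` → prints [1, 2, 3] [4, 5, 6]
`x = [1, 2, 3]` → x = [1, 2, 3]
`y = [4, 5, 6]` → y = [4, 5, 6]
`swap_elements(x, y, 0, 0)` → x = [4, 2, 3]; y = [1, 5, 6]
`print(x, y)` → prints [4, 2, 3] [1, 5, 6]

Answer:
[1, 2, 3] [4, 5, 6]
[4, 2, 3] [1, 5, 6]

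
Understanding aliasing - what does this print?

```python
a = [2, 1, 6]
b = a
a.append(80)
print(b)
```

Key concept: basic list aliasing.
Step by step:
`a = [2, 1, 6]` → a = [2, 1, 6]
`b = a` → b = [2, 1, 6] (same object as a)
`a.append(80)` → a = [2, 1, 6, 80] (same object as b); b = [2, 1, 6, 80] (same object as a)
`print(b)` → prints [2, 1, 6, 80]

Answer: [2, 1, 6, 80]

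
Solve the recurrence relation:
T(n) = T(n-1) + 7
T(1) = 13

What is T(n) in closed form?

Unrolling: T(n) = T(1) + 7·(n-1) = 13 + 7(n-1) = 7n + 6.

Answer: T(n) = 7n + 6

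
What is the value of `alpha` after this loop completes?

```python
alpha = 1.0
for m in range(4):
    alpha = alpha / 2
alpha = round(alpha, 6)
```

Halving LR 4 times: 1 / 2^4
`alpha` takes the values: 1.0 → 0.5 → 0.25 → 0.125 → 0.0625

Answer: 0.0625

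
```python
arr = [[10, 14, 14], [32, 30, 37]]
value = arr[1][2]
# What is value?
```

Trace:
`arr = [[10, 14, 14], [32, 30, 37]]` → arr = [[10, 14, 14], [32, 30, 37]]
`value = arr[1][2]` → value = 37
So value = 37

Answer: 37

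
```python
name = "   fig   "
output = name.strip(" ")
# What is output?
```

Trace:
`name = "   fig   "` → name = '   fig   '
`output = name.strip(" ")` → output = 'fig'
So output = 'fig'

Answer: 'fig'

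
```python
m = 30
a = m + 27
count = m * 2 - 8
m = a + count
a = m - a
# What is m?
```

Trace:
`m = 30` → m = 30
`a = m + 27` → a = 57
`count = m * 2 - 8` → count = 52
`m = a + count` → m = 109
`a = m - a` → a = 52
So m = 109

Answer: 109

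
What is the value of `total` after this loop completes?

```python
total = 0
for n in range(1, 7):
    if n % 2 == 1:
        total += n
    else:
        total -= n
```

Add odd, subtract even
`total` takes the values: 0 → 1 → -1 → 2 → -2 → 3 → -3

Answer: -3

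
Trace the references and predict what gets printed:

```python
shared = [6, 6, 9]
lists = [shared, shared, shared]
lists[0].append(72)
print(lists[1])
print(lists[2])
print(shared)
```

Key concept: list of same reference.
Step by step:
`shared = [6, 6, 9]` → shared = [6, 6, 9]
`lists = [shared, shared, shared]` → lists = [[6, 6, 9], [6, 6, 9], [6, 6, 9]]
`lists[0].append(72)` → shared = [6, 6, 9, 72]; lists = [[6, 6, 9, 72], [6, 6, 9, 72], [6, 6, 9, 72]]
`print(lists[1])` → prints [6, 6, 9, 72]
`print(lists[2])` → prints [6, 6, 9, 72]
`print(shared)` → prints [6, 6, 9, 72]

Answer:
[6, 6, 9, 72]
[6, 6, 9, 72]
[6, 6, 9, 72]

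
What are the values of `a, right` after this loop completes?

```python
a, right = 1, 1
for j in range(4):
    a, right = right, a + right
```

Fibonacci: after 4 iterations
`a, right` takes the values: (1, 1) → (1, 2) → (2, 3) → (3, 5) → (5, 8)

Answer: 5, 8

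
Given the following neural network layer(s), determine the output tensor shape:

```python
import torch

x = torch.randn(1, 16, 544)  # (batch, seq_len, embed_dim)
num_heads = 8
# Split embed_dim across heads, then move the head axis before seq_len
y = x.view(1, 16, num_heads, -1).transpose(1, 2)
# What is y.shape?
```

Input: (1, 16, 544) -> head_dim = 544 // 8 = 68; after view: (1, 16, 8, 68) -> after transpose(1, 2): (1, 8, 16, 68) -> Output: (1, 8, 16, 68)

Answer: (1, 8, 16, 68)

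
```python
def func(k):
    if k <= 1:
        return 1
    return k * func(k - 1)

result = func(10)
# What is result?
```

func(10) = 10 * 9 * 8 * 7 * 6 * 5 * 4 * 3 * 2 * 1 = 3628800

Answer: 3628800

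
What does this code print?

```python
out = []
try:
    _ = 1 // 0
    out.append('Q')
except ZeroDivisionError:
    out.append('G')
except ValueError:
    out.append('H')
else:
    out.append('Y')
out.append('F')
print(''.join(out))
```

Execution trace: 'G' (except ZeroDivisionError) → 'F' (after the try/except). Output: GF

Answer: GF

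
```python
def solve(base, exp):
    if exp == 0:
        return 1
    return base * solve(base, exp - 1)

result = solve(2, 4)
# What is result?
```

solve(2, 4) = 2 * 2 * 2 * 2 = 16

Answer: 16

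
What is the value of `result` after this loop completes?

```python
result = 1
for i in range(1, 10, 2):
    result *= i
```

Product of 1, 3, 5, ... up to 9
`result` takes the values: 1 → 3 → 15 → 105 → 945

Answer: 945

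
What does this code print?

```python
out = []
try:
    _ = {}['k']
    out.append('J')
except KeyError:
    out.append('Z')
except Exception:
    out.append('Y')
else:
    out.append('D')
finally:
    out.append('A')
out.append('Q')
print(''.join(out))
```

Execution trace: 'Z' (except KeyError) → 'A' (finally) → 'Q' (after the try/except). Output: ZAQ

Answer: ZAQ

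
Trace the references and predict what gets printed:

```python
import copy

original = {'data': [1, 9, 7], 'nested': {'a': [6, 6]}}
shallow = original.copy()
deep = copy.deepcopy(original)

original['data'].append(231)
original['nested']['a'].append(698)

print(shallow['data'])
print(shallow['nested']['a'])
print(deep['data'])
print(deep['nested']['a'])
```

Key concept: comparing shallow vs deep copy.
Step by step:
`original = {'data': [1, 9, 7], 'nested': {'a': [6, 6]}}` → original = {'data': [1, 9, 7], 'nested': {'a': [6, 6]}}
`shallow = original.copy()` → shallow = {'data': [1, 9, 7], 'nested': {'a': [6, 6]}}
`deep = copy.deepcopy(original)` → deep = {'data': [1, 9, 7], 'nested': {'a': [6, 6]}}
`original['data'].append(231)` → original = {'data': [1, 9, 7, 231], 'nested': {'a': [6, 6]}}; shallow = {'data': [1, 9, 7, 231], 'nested': {'a': [6, 6]}}
`original['nested']['a'].append(698)` → original = {'data': [1, 9, 7, 231], 'nested': {'a': [6, 6, 698]}}; shallow = {'data': [1, 9, 7, 231], 'nested': {'a': [6, 6, 698]}}
`print(shallow['data'])` → prints [1, 9, 7, 231]
`print(shallow['nested']['a'])` → prints [6, 6, 698]
`print(deep['data'])` → prints [1, 9, 7]
`print(deep['nested']['a'])` → prints [6, 6]

Answer:
[1, 9, 7, 231]
[6, 6, 698]
[1, 9, 7]
[6, 6]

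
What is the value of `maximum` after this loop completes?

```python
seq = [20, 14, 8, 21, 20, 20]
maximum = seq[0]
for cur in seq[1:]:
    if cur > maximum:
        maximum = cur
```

Maximum of [20, 14, 8, 21, 20, 20]
`maximum` takes the values: 20 → 21

Answer: 21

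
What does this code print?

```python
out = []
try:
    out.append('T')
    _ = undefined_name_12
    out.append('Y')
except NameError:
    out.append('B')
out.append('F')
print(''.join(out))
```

Execution trace: 'T' (try body) → 'B' (except NameError) → 'F' (after the try/except). Output: TBF

Answer: TBF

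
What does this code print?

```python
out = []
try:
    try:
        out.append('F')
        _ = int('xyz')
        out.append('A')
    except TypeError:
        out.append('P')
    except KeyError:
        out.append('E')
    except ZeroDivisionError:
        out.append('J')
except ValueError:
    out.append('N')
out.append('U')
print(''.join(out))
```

Execution trace: 'F' (inner try body) → 'N' (outer except ValueError) → 'U' (after the try/except). Output: FNU

Answer: FNU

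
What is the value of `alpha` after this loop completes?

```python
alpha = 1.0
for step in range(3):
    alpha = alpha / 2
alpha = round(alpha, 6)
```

Halving LR 3 times: 1 / 2^3
`alpha` takes the values: 1.0 → 0.5 → 0.25 → 0.125

Answer: 0.125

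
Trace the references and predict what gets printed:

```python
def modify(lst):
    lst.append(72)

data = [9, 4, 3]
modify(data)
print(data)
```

Key concept: function modifies passed list.
Step by step:
`data = [9, 4, 3]` → data = [9, 4, 3]
`modify(data)` → data = [9, 4, 3, 72]
`print(data)` → prints [9, 4, 3, 72]

Answer: [9, 4, 3, 72]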